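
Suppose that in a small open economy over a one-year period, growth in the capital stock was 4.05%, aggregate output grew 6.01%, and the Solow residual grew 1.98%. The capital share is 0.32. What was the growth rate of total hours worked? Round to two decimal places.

Total hours worked growth was 4.02%.

Labor's share = 1 − 0.32 = 0.68.
gY = gA + 0.32×4.05 + 0.68×g.
0.68×g = 6.01 − 1.98 − 1.296 = 2.734.
g = 2.734 / 0.68 = 4.0206%.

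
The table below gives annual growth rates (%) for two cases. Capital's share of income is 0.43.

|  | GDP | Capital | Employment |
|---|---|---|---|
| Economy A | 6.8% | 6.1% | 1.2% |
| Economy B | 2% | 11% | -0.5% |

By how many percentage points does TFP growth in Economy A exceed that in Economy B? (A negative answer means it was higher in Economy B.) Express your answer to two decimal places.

5.94 percentage points

Labor's share = 1 − 0.43 = 0.57.
Economy A: TFP = 6.8 − 2.623 − 0.684 = 3.493%.
Economy B: TFP = 2 − 4.73 + 0.285 = -2.445%.
Difference = 3.493 − (-2.445) = 5.938 pp.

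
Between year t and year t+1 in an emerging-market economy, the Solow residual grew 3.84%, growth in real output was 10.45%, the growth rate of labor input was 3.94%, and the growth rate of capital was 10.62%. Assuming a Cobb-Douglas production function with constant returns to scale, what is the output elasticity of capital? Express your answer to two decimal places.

0.40

gY = gA + α·gK + (1−α)·gL, so gY − gA − gL = α(gK − gL).
10.45 − 3.84 − 3.94 = α × (10.62 − 3.94).
2.67 = 6.68 α, so α = 0.3997.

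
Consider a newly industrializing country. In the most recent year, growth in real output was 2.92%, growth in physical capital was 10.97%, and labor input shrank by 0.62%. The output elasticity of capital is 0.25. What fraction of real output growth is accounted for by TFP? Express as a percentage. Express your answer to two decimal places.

22.00%

Labor's share = 1 − 0.25 = 0.75.
Physical capital: 0.25 × 10.97 = 2.7425 pp.
Labor input: 0.75 × (-0.62) = -0.465 pp.
TFP growth = 2.92 − 2.2775 = 0.6425%.
TFP share of growth = 0.6425 / 2.92 × 100 = 22.0034%.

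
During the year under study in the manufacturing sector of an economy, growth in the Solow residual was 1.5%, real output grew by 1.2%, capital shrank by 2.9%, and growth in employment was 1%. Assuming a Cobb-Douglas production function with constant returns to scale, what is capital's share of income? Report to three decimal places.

0.333

gY = gA + α·gK + (1−α)·gL, so gY − gA − gL = α(gK − gL).
1.2 − 1.5 − 1 = α × (-2.9 − 1).
-1.3 = -3.9 α, so α = 0.33333.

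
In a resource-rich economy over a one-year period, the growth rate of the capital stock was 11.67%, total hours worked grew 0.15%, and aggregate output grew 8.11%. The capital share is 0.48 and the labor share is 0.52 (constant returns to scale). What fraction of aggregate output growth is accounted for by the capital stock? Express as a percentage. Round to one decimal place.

The capital stock contributed 0.48 × 11.67 = 5.6016 pp.
Share of growth = 5.6016 / 8.11 × 100 = 69.07%.

The capital stock accounted for 69.1% of growth.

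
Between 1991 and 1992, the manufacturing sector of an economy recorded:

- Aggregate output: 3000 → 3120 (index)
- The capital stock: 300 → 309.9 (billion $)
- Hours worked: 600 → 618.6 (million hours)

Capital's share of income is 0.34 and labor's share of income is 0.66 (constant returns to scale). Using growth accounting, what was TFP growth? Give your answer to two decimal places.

Aggregate output growth = (3120 − 3000) / 3000 = 4%.
The capital stock growth = (309.9 − 300) / 300 = 3.3%.
Hours worked growth = (618.6 − 600) / 600 = 3.1%.
Labor's share = 1 − 0.34 = 0.66.
The capital stock: 0.34 × 3.3 = 1.122 pp.
Hours worked: 0.66 × 3.1 = 2.046 pp.
TFP growth = 4 − 3.168 = 0.832%.

0.83%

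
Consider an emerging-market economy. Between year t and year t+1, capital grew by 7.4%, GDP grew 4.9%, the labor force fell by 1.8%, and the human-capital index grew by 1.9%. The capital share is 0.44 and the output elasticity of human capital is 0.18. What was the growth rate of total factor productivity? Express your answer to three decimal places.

Labor's share = 1 − 0.44 − 0.18 = 0.38.
Capital: 0.44 × 7.4 = 3.256 pp.
The human-capital index: 0.18 × 1.9 = 0.342 pp.
The labor force: 0.38 × (-1.8) = -0.684 pp.
TFP growth = 4.9 − 2.914 = 1.986%.

1.986%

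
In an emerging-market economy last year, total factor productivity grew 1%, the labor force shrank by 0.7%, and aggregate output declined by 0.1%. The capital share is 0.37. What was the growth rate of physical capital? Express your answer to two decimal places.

Labor's share = 1 − 0.37 = 0.63.
gY = gA + 0.63×(-0.7) + 0.37×g.
0.37×g = -0.1 − 1 + 0.441 = -0.659.
g = -0.659 / 0.37 = -1.7811%.

-1.78%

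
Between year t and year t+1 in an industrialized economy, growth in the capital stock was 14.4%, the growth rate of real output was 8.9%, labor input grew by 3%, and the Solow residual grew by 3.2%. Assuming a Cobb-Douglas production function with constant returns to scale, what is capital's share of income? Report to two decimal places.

gY = gA + α·gK + (1−α)·gL, so gY − gA − gL = α(gK − gL).
8.9 − 3.2 − 3 = α × (14.4 − 3).
2.7 = 11.4 α, so α = 0.2368.

α = 0.24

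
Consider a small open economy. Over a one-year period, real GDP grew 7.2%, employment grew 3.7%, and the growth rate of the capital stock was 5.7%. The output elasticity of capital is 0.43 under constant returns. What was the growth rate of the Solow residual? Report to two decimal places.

2.64%

Labor's share = 1 − 0.43 = 0.57.
The capital stock: 0.43 × 5.7 = 2.451 pp.
Employment: 0.57 × 3.7 = 2.109 pp.
TFP growth = 7.2 − 4.56 = 2.64%.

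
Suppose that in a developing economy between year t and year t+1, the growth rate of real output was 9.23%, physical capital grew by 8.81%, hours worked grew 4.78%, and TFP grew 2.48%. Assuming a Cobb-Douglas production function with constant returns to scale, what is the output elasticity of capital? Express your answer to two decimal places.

The output elasticity of capital is 0.49.

gY = gA + α·gK + (1−α)·gL, so gY − gA − gL = α(gK − gL).
9.23 − 2.48 − 4.78 = α × (8.81 − 4.78).
1.97 = 4.03 α, so α = 0.4888.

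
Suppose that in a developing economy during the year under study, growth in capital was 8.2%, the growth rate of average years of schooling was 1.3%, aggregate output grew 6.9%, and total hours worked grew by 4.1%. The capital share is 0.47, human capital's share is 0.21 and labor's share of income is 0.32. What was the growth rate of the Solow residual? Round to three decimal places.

Labor's share = 1 − 0.47 − 0.21 = 0.32.
Capital: 0.47 × 8.2 = 3.854 pp.
Average years of schooling: 0.21 × 1.3 = 0.273 pp.
Total hours worked: 0.32 × 4.1 = 1.312 pp.
TFP growth = 6.9 − 5.439 = 1.461%.

1.461%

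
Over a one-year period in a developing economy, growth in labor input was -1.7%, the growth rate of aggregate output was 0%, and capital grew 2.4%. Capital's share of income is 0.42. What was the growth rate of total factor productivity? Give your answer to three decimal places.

-0.022%

Labor's share = 1 − 0.42 = 0.58.
Capital: 0.42 × 2.4 = 1.008 pp.
Labor input: 0.58 × (-1.7) = -0.986 pp.
TFP growth = 0 − 0.022 = -0.022%.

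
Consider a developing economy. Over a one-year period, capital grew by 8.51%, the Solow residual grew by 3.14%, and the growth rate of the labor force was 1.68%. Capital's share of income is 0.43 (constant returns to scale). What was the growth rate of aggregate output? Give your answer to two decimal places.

Labor's share = 1 − 0.43 = 0.57.
Capital: 0.43 × 8.51 = 3.6593 pp.
The labor force: 0.57 × 1.68 = 0.9576 pp.
Output growth = 3.14 + 4.6169 = 7.7569%.

Aggregate output growth was 7.76%.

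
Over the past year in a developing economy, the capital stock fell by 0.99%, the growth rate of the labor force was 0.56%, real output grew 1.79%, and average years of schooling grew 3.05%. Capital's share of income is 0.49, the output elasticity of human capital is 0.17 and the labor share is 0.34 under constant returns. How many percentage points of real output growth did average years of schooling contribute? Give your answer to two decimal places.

Contribution = share × growth = 0.17 × 3.05 = 0.5185 pp.

0.52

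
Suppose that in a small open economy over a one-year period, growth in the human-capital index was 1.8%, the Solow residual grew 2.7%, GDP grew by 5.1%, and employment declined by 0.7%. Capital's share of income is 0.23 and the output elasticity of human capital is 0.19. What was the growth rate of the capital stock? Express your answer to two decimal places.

The capital stock growth was 10.71%.

Labor's share = 1 − 0.23 − 0.19 = 0.58.
gY = gA + 0.19×1.8 + 0.58×(-0.7) + 0.23×g.
0.23×g = 5.1 − 2.7 + 0.064 = 2.464.
g = 2.464 / 0.23 = 10.713%.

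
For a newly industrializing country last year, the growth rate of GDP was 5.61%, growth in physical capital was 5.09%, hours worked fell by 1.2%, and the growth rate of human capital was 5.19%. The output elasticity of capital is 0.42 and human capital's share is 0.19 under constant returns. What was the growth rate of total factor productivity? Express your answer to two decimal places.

Labor's share = 1 − 0.42 − 0.19 = 0.39.
Physical capital: 0.42 × 5.09 = 2.1378 pp.
Human capital: 0.19 × 5.19 = 0.9861 pp.
Hours worked: 0.39 × (-1.2) = -0.468 pp.
TFP growth = 5.61 − 2.6559 = 2.9541%.

2.95%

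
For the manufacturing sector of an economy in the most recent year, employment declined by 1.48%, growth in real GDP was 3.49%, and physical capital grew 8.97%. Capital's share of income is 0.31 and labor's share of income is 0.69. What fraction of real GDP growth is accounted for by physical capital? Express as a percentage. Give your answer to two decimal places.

Physical capital accounted for 79.68% of growth.

Physical capital contributed 0.31 × 8.97 = 2.7807 pp.
Share of growth = 2.7807 / 3.49 × 100 = 79.6762%.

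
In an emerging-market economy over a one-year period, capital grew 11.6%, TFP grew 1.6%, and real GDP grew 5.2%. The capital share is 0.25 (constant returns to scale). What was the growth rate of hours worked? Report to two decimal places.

0.93%

Labor's share = 1 − 0.25 = 0.75.
gY = gA + 0.25×11.6 + 0.75×g.
0.75×g = 5.2 − 1.6 − 2.9 = 0.7.
g = 0.7 / 0.75 = 0.9333%.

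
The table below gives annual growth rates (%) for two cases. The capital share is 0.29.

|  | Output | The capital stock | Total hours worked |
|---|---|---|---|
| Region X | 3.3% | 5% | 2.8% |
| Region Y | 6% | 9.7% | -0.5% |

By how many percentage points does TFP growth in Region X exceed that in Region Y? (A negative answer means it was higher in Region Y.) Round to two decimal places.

-3.68 percentage points

Labor's share = 1 − 0.29 = 0.71.
Region X: TFP = 3.3 − 1.45 − 1.988 = -0.138%.
Region Y: TFP = 6 − 2.813 + 0.355 = 3.542%.
Difference = -0.138 − (3.542) = -3.68 pp.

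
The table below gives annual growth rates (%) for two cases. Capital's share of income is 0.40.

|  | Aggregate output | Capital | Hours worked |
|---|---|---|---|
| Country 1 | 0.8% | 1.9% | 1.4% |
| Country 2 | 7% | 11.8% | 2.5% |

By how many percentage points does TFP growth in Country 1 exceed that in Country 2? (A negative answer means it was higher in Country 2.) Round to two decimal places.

Labor's share = 1 − 0.4 = 0.6.
Country 1: TFP = 0.8 − 0.76 − 0.84 = -0.8%.
Country 2: TFP = 7 − 4.72 − 1.5 = 0.78%.
Difference = -0.8 − (0.78) = -1.58 pp.

-1.58 percentage points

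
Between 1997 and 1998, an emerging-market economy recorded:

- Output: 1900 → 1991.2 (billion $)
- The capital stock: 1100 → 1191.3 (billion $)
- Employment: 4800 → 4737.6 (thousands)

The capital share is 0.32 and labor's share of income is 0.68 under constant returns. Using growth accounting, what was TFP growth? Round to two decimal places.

Output growth = (1991.2 − 1900) / 1900 = 4.8%.
The capital stock growth = (1191.3 − 1100) / 1100 = 8.3%.
Employment growth = (4737.6 − 4800) / 4800 = -1.3%.
Labor's share = 1 − 0.32 = 0.68.
The capital stock: 0.32 × 8.3 = 2.656 pp.
Employment: 0.68 × (-1.3) = -0.884 pp.
TFP growth = 4.8 − 1.772 = 3.028%.

3.03%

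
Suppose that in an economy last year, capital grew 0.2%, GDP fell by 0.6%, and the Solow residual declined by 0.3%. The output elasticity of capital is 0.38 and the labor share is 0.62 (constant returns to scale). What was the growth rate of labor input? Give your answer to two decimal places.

Labor's share = 1 − 0.38 = 0.62.
gY = gA + 0.38×0.2 + 0.62×g.
0.62×g = -0.6 + 0.3 − 0.076 = -0.376.
g = -0.376 / 0.62 = -0.6065%.

-0.61%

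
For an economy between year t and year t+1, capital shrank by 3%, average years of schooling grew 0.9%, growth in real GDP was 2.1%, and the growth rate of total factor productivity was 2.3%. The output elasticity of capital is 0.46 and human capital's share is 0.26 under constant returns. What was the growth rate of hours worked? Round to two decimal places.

Labor's share = 1 − 0.46 − 0.26 = 0.28.
gY = gA + 0.46×(-3) + 0.26×0.9 + 0.28×g.
0.28×g = 2.1 − 2.3 + 1.146 = 0.946.
g = 0.946 / 0.28 = 3.3786%.

Hours worked grew 3.38%.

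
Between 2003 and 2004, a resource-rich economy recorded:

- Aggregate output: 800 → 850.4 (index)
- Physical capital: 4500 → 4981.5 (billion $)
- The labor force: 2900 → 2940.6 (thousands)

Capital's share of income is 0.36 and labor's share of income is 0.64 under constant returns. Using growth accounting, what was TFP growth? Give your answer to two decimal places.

1.55%

Aggregate output growth = (850.4 − 800) / 800 = 6.3%.
Physical capital growth = (4981.5 − 4500) / 4500 = 10.7%.
The labor force growth = (2940.6 − 2900) / 2900 = 1.4%.
Labor's share = 1 − 0.36 = 0.64.
Physical capital: 0.36 × 10.7 = 3.852 pp.
The labor force: 0.64 × 1.4 = 0.896 pp.
TFP growth = 6.3 − 4.748 = 1.552%.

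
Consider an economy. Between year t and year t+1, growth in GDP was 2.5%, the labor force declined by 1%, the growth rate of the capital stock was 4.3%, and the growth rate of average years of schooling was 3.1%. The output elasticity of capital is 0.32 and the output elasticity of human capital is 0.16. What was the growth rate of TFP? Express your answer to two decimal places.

TFP growth was 1.15%.

Labor's share = 1 − 0.32 − 0.16 = 0.52.
The capital stock: 0.32 × 4.3 = 1.376 pp.
Average years of schooling: 0.16 × 3.1 = 0.496 pp.
The labor force: 0.52 × (-1) = -0.52 pp.
TFP growth = 2.5 − 1.352 = 1.148%.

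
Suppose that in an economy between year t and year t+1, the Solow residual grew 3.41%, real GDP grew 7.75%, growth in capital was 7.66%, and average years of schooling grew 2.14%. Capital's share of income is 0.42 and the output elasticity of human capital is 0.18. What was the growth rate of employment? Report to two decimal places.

1.84%

Labor's share = 1 − 0.42 − 0.18 = 0.4.
gY = gA + 0.42×7.66 + 0.18×2.14 + 0.4×g.
0.4×g = 7.75 − 3.41 − 3.6024 = 0.7376.
g = 0.7376 / 0.4 = 1.844%.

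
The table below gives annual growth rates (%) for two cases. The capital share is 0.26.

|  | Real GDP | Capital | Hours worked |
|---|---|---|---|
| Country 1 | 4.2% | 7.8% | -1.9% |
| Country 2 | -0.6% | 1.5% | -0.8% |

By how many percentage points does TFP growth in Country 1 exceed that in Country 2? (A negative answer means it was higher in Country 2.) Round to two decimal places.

Labor's share = 1 − 0.26 = 0.74.
Country 1: TFP = 4.2 − 2.028 + 1.406 = 3.578%.
Country 2: TFP = -0.6 − 0.39 + 0.592 = -0.398%.
Difference = 3.578 − (-0.398) = 3.976 pp.

3.98 percentage points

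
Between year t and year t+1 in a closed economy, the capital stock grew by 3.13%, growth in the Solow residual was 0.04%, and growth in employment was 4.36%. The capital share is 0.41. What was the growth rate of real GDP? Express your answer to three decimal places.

Real GDP grew 3.896%.

Labor's share = 1 − 0.41 = 0.59.
The capital stock: 0.41 × 3.13 = 1.2833 pp.
Employment: 0.59 × 4.36 = 2.5724 pp.
Output growth = 0.04 + 3.8557 = 3.8957%.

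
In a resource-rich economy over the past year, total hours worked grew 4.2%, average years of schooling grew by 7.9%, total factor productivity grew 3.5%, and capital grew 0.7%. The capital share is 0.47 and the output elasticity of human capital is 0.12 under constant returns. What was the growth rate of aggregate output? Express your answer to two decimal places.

Labor's share = 1 − 0.47 − 0.12 = 0.41.
Capital: 0.47 × 0.7 = 0.329 pp.
Average years of schooling: 0.12 × 7.9 = 0.948 pp.
Total hours worked: 0.41 × 4.2 = 1.722 pp.
Output growth = 3.5 + 2.999 = 6.499%.

Aggregate output grew 6.50%.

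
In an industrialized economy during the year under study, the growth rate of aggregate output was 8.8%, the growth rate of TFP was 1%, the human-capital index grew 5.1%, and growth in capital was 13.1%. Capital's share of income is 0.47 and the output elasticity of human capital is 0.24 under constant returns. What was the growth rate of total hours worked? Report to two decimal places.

Total hours worked growth was 1.44%.

Labor's share = 1 − 0.47 − 0.24 = 0.29.
gY = gA + 0.47×13.1 + 0.24×5.1 + 0.29×g.
0.29×g = 8.8 − 1 − 7.381 = 0.419.
g = 0.419 / 0.29 = 1.4448%.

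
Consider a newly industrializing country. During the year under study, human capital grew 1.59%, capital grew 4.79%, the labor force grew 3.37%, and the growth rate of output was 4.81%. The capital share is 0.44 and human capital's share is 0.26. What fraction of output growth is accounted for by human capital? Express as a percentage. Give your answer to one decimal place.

Human capital accounted for 8.6% of growth.

Human capital contributed 0.26 × 1.59 = 0.4134 pp.
Share of growth = 0.4134 / 4.81 × 100 = 8.595%.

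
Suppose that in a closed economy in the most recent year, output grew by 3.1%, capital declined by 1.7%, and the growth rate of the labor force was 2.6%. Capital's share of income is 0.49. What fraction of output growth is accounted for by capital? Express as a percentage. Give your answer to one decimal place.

Capital accounted for -26.9% of growth.

Capital contributed 0.49 × (-1.7) = -0.833 pp.
Share of growth = -0.833 / 3.1 × 100 = -26.871%.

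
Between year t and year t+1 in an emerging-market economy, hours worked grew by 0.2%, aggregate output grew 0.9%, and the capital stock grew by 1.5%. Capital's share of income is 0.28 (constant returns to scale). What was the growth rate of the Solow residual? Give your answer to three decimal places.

Labor's share = 1 − 0.28 = 0.72.
The capital stock: 0.28 × 1.5 = 0.42 pp.
Hours worked: 0.72 × 0.2 = 0.144 pp.
TFP growth = 0.9 − 0.564 = 0.336%.

The Solow residual grew 0.336%.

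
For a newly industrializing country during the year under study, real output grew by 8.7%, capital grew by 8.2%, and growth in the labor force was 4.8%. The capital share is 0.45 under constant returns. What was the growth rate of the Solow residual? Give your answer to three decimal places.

2.370%

Labor's share = 1 − 0.45 = 0.55.
Capital: 0.45 × 8.2 = 3.69 pp.
The labor force: 0.55 × 4.8 = 2.64 pp.
TFP growth = 8.7 − 6.33 = 2.37%.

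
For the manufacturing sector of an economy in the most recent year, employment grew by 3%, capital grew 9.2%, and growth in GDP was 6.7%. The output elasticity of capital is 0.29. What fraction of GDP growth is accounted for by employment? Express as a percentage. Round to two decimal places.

Employment accounted for 31.79% of growth.

Labor's share = 1 − 0.29 = 0.71.
Employment contributed 0.71 × 3 = 2.13 pp.
Share of growth = 2.13 / 6.7 × 100 = 31.791%.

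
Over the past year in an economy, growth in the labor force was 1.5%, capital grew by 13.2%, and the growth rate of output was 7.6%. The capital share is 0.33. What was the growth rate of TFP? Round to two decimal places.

Labor's share = 1 − 0.33 = 0.67.
Capital: 0.33 × 13.2 = 4.356 pp.
The labor force: 0.67 × 1.5 = 1.005 pp.
TFP growth = 7.6 − 5.361 = 2.239%.

TFP growth was 2.24%.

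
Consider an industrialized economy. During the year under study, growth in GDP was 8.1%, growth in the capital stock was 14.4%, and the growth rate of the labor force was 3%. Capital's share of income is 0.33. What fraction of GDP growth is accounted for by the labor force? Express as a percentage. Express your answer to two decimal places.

The labor force accounted for 24.81% of growth.

Labor's share = 1 − 0.33 = 0.67.
The labor force contributed 0.67 × 3 = 2.01 pp.
Share of growth = 2.01 / 8.1 × 100 = 24.8148%.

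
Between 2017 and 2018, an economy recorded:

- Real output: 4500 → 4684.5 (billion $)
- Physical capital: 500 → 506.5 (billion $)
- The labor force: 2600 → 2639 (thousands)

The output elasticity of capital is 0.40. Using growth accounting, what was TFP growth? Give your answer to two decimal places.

2.68%

Real output growth = (4684.5 − 4500) / 4500 = 4.1%.
Physical capital growth = (506.5 − 500) / 500 = 1.3%.
The labor force growth = (2639 − 2600) / 2600 = 1.5%.
Labor's share = 1 − 0.4 = 0.6.
Physical capital: 0.4 × 1.3 = 0.52 pp.
The labor force: 0.6 × 1.5 = 0.9 pp.
TFP growth = 4.1 − 1.42 = 2.68%.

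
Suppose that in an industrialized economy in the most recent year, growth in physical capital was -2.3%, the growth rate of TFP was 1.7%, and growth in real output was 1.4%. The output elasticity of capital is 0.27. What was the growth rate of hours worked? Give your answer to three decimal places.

0.440%

Labor's share = 1 − 0.27 = 0.73.
gY = gA + 0.27×(-2.3) + 0.73×g.
0.73×g = 1.4 − 1.7 + 0.621 = 0.321.
g = 0.321 / 0.73 = 0.43973%.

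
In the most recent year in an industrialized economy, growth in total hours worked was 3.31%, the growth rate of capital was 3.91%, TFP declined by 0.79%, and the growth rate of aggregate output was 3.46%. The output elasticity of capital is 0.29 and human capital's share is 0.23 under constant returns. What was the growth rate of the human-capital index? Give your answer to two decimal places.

Labor's share = 1 − 0.29 − 0.23 = 0.48.
gY = gA + 0.29×3.91 + 0.48×3.31 + 0.23×g.
0.23×g = 3.46 + 0.79 − 2.7227 = 1.5273.
g = 1.5273 / 0.23 = 6.6404%.

The human-capital index grew 6.64%.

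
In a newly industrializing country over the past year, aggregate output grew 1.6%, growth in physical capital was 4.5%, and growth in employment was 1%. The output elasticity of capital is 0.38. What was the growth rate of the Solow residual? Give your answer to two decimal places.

Labor's share = 1 − 0.38 = 0.62.
Physical capital: 0.38 × 4.5 = 1.71 pp.
Employment: 0.62 × 1 = 0.62 pp.
TFP growth = 1.6 − 2.33 = -0.73%.

-0.73%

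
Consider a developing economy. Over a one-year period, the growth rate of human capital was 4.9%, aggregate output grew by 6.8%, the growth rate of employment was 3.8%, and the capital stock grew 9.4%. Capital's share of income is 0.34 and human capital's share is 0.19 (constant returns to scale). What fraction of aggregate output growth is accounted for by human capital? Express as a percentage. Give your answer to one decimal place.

13.7%

Human capital contributed 0.19 × 4.9 = 0.931 pp.
Share of growth = 0.931 / 6.8 × 100 = 13.691%.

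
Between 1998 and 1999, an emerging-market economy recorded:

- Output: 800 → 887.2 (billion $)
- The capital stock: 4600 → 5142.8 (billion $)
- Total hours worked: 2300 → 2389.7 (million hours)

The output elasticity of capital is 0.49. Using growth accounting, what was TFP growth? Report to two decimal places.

TFP grew 3.13%.

Output growth = (887.2 − 800) / 800 = 10.9%.
The capital stock growth = (5142.8 − 4600) / 4600 = 11.8%.
Total hours worked growth = (2389.7 − 2300) / 2300 = 3.9%.
Labor's share = 1 − 0.49 = 0.51.
The capital stock: 0.49 × 11.8 = 5.782 pp.
Total hours worked: 0.51 × 3.9 = 1.989 pp.
TFP growth = 10.9 − 7.771 = 3.129%.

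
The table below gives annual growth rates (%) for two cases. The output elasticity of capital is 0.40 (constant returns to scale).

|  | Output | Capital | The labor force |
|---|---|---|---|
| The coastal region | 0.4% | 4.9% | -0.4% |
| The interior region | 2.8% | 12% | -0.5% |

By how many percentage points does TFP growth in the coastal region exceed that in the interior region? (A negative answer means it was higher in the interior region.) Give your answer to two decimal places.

0.38 percentage points

Labor's share = 1 − 0.4 = 0.6.
The coastal region: TFP = 0.4 − 1.96 + 0.24 = -1.32%.
The interior region: TFP = 2.8 − 4.8 + 0.3 = -1.7%.
Difference = -1.32 − (-1.7) = 0.38 pp.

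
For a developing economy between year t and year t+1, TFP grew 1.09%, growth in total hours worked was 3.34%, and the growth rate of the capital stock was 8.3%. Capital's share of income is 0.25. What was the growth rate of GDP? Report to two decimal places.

Labor's share = 1 − 0.25 = 0.75.
The capital stock: 0.25 × 8.3 = 2.075 pp.
Total hours worked: 0.75 × 3.34 = 2.505 pp.
Output growth = 1.09 + 4.58 = 5.67%.

5.67%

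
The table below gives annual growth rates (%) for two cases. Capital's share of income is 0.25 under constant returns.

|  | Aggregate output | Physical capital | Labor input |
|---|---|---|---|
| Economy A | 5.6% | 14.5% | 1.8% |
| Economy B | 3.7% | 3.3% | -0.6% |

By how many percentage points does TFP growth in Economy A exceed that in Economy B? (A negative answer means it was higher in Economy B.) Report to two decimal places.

Labor's share = 1 − 0.25 = 0.75.
Economy A: TFP = 5.6 − 3.625 − 1.35 = 0.625%.
Economy B: TFP = 3.7 − 0.825 + 0.45 = 3.325%.
Difference = 0.625 − (3.325) = -2.7 pp.

-2.70 percentage points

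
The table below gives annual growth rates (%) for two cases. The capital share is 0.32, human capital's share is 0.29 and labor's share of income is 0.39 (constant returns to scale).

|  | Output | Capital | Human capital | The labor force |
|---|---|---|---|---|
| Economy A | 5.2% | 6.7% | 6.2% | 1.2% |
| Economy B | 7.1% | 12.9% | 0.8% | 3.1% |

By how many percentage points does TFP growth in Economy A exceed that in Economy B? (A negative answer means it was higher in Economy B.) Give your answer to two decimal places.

-0.74 percentage points

Labor's share = 1 − 0.32 − 0.29 = 0.39.
Economy A: TFP = 5.2 − 2.144 − 1.798 − 0.468 = 0.79%.
Economy B: TFP = 7.1 − 4.128 − 0.232 − 1.209 = 1.531%.
Difference = 0.79 − (1.531) = -0.741 pp.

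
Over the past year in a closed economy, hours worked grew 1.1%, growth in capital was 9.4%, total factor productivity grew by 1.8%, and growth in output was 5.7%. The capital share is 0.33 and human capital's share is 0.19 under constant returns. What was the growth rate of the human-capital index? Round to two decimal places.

1.42%

Labor's share = 1 − 0.33 − 0.19 = 0.48.
gY = gA + 0.33×9.4 + 0.48×1.1 + 0.19×g.
0.19×g = 5.7 − 1.8 − 3.63 = 0.27.
g = 0.27 / 0.19 = 1.4211%.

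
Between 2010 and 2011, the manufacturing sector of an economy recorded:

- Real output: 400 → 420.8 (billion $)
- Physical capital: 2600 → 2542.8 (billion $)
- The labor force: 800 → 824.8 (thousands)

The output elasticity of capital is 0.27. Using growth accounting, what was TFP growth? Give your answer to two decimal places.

TFP grew 3.53%.

Real output growth = (420.8 − 400) / 400 = 5.2%.
Physical capital growth = (2542.8 − 2600) / 2600 = -2.2%.
The labor force growth = (824.8 − 800) / 800 = 3.1%.
Labor's share = 1 − 0.27 = 0.73.
Physical capital: 0.27 × (-2.2) = -0.594 pp.
The labor force: 0.73 × 3.1 = 2.263 pp.
TFP growth = 5.2 − 1.669 = 3.531%.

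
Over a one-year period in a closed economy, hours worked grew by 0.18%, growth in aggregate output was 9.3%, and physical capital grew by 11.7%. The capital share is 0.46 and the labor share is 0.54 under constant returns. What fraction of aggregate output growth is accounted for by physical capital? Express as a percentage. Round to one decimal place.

Physical capital accounted for 57.9% of growth.

Physical capital contributed 0.46 × 11.7 = 5.382 pp.
Share of growth = 5.382 / 9.3 × 100 = 57.871%.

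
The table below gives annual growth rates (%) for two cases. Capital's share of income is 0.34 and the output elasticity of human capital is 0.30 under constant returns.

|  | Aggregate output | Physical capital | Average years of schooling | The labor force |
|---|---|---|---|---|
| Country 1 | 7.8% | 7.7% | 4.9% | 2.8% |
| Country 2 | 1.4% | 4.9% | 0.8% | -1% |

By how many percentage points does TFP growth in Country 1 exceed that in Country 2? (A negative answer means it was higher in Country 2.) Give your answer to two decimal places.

Labor's share = 1 − 0.34 − 0.3 = 0.36.
Country 1: TFP = 7.8 − 2.618 − 1.47 − 1.008 = 2.704%.
Country 2: TFP = 1.4 − 1.666 − 0.24 + 0.36 = -0.146%.
Difference = 2.704 − (-0.146) = 2.85 pp.

2.85 percentage points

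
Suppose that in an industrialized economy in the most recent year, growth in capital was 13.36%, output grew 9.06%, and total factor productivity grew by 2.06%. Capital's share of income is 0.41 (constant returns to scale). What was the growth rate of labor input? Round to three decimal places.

Labor's share = 1 − 0.41 = 0.59.
gY = gA + 0.41×13.36 + 0.59×g.
0.59×g = 9.06 − 2.06 − 5.4776 = 1.5224.
g = 1.5224 / 0.59 = 2.58034%.

2.580%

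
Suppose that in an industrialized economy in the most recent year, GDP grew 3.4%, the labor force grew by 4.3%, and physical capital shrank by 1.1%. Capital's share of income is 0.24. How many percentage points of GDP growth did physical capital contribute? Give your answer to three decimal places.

Contribution = share × growth = 0.24 × (-1.1) = -0.264 pp.

-0.264 pp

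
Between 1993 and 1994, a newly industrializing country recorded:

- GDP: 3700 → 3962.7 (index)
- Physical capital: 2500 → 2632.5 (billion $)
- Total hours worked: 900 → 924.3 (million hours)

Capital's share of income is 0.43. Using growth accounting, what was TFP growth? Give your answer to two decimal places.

3.28%

GDP growth = (3962.7 − 3700) / 3700 = 7.1%.
Physical capital growth = (2632.5 − 2500) / 2500 = 5.3%.
Total hours worked growth = (924.3 − 900) / 900 = 2.7%.
Labor's share = 1 − 0.43 = 0.57.
Physical capital: 0.43 × 5.3 = 2.279 pp.
Total hours worked: 0.57 × 2.7 = 1.539 pp.
TFP growth = 7.1 − 3.818 = 3.282%.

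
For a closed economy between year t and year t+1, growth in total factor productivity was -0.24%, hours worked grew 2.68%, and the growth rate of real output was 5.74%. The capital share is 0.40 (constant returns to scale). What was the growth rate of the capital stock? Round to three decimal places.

Labor's share = 1 − 0.4 = 0.6.
gY = gA + 0.6×2.68 + 0.4×g.
0.4×g = 5.74 + 0.24 − 1.608 = 4.372.
g = 4.372 / 0.4 = 10.93%.

10.930%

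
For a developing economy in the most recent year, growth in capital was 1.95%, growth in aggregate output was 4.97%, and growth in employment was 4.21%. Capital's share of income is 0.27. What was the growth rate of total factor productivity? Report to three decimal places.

1.370%

Labor's share = 1 − 0.27 = 0.73.
Capital: 0.27 × 1.95 = 0.5265 pp.
Employment: 0.73 × 4.21 = 3.0733 pp.
TFP growth = 4.97 − 3.5998 = 1.3702%.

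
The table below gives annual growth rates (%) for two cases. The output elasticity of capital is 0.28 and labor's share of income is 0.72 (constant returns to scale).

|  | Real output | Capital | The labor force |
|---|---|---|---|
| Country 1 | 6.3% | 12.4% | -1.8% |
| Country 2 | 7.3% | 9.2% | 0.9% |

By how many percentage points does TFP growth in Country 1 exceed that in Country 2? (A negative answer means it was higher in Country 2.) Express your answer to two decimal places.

Labor's share = 1 − 0.28 = 0.72.
Country 1: TFP = 6.3 − 3.472 + 1.296 = 4.124%.
Country 2: TFP = 7.3 − 2.576 − 0.648 = 4.076%.
Difference = 4.124 − (4.076) = 0.048 pp.

0.05 percentage points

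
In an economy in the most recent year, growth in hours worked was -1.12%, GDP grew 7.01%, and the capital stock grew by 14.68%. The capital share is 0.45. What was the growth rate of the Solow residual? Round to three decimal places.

Labor's share = 1 − 0.45 = 0.55.
The capital stock: 0.45 × 14.68 = 6.606 pp.
Hours worked: 0.55 × (-1.12) = -0.616 pp.
TFP growth = 7.01 − 5.99 = 1.02%.

The Solow residual growth was 1.020%.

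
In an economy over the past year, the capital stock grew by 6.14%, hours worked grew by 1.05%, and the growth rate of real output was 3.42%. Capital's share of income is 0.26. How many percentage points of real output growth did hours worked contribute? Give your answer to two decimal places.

Labor's share = 1 − 0.26 = 0.74.
Contribution = share × growth = 0.74 × 1.05 = 0.777 pp.

0.78 percentage points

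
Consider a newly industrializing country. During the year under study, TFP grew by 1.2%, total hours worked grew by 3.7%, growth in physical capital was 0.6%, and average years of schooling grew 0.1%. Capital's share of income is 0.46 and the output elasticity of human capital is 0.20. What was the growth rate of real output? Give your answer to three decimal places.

Labor's share = 1 − 0.46 − 0.2 = 0.34.
Physical capital: 0.46 × 0.6 = 0.276 pp.
Average years of schooling: 0.2 × 0.1 = 0.02 pp.
Total hours worked: 0.34 × 3.7 = 1.258 pp.
Output growth = 1.2 + 1.554 = 2.754%.

Real output grew 2.754%.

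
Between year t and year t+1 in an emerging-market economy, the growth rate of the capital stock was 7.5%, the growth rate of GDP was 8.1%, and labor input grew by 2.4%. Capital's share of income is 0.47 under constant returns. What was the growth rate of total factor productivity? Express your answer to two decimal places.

3.30%

Labor's share = 1 − 0.47 = 0.53.
The capital stock: 0.47 × 7.5 = 3.525 pp.
Labor input: 0.53 × 2.4 = 1.272 pp.
TFP growth = 8.1 − 4.797 = 3.303%.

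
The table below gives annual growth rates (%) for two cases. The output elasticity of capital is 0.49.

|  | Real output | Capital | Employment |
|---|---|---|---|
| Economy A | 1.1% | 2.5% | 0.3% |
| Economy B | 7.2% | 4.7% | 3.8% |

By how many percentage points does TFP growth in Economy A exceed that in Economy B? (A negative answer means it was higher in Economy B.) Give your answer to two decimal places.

Labor's share = 1 − 0.49 = 0.51.
Economy A: TFP = 1.1 − 1.225 − 0.153 = -0.278%.
Economy B: TFP = 7.2 − 2.303 − 1.938 = 2.959%.
Difference = -0.278 − (2.959) = -3.237 pp.

-3.24 percentage points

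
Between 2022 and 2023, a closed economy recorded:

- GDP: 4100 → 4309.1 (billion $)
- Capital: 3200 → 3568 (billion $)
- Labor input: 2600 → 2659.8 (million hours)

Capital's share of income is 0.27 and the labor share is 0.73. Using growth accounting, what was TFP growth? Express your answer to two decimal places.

0.32%

GDP growth = (4309.1 − 4100) / 4100 = 5.1%.
Capital growth = (3568 − 3200) / 3200 = 11.5%.
Labor input growth = (2659.8 − 2600) / 2600 = 2.3%.
Labor's share = 1 − 0.27 = 0.73.
Capital: 0.27 × 11.5 = 3.105 pp.
Labor input: 0.73 × 2.3 = 1.679 pp.
TFP growth = 5.1 − 4.784 = 0.316%.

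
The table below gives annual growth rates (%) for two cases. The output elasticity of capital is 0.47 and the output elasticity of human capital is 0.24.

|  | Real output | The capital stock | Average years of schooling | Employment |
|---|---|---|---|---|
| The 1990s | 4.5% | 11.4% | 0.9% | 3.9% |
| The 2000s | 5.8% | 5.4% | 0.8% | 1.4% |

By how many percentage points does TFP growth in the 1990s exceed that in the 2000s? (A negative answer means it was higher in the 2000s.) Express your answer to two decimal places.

Labor's share = 1 − 0.47 − 0.24 = 0.29.
The 1990s: TFP = 4.5 − 5.358 − 0.216 − 1.131 = -2.205%.
The 2000s: TFP = 5.8 − 2.538 − 0.192 − 0.406 = 2.664%.
Difference = -2.205 − (2.664) = -4.869 pp.

-4.87 percentage points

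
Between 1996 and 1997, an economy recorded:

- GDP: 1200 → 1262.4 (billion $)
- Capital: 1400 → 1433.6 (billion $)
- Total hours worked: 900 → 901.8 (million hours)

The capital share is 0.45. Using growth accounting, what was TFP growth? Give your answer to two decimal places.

4.01%

GDP growth = (1262.4 − 1200) / 1200 = 5.2%.
Capital growth = (1433.6 − 1400) / 1400 = 2.4%.
Total hours worked growth = (901.8 − 900) / 900 = 0.2%.
Labor's share = 1 − 0.45 = 0.55.
Capital: 0.45 × 2.4 = 1.08 pp.
Total hours worked: 0.55 × 0.2 = 0.11 pp.
TFP growth = 5.2 − 1.19 = 4.01%.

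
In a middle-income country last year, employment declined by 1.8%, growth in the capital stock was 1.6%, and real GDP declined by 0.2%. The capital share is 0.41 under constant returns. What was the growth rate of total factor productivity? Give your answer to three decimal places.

0.206%

Labor's share = 1 − 0.41 = 0.59.
The capital stock: 0.41 × 1.6 = 0.656 pp.
Employment: 0.59 × (-1.8) = -1.062 pp.
TFP growth = -0.2 + 0.406 = 0.206%.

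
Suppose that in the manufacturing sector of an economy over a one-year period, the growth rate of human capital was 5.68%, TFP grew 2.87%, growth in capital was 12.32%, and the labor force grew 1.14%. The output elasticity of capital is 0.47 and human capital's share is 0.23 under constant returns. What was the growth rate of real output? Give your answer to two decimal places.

10.31%

Labor's share = 1 − 0.47 − 0.23 = 0.3.
Capital: 0.47 × 12.32 = 5.7904 pp.
Human capital: 0.23 × 5.68 = 1.3064 pp.
The labor force: 0.3 × 1.14 = 0.342 pp.
Output growth = 2.87 + 7.4388 = 10.3088%.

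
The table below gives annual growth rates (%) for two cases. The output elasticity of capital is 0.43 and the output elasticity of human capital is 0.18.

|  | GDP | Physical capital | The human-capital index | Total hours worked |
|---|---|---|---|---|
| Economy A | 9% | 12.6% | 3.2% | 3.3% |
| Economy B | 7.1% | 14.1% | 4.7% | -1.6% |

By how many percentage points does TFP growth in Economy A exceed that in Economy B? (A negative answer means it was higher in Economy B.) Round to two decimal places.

Labor's share = 1 − 0.43 − 0.18 = 0.39.
Economy A: TFP = 9 − 5.418 − 0.576 − 1.287 = 1.719%.
Economy B: TFP = 7.1 − 6.063 − 0.846 + 0.624 = 0.815%.
Difference = 1.719 − (0.815) = 0.904 pp.

0.90 percentage points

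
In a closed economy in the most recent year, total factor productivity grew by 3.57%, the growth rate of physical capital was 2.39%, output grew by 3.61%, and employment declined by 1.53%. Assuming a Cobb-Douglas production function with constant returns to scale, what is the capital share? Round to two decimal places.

gY = gA + α·gK + (1−α)·gL, so gY − gA − gL = α(gK − gL).
3.61 − 3.57 + 1.53 = α × (2.39 − (-1.53)).
1.57 = 3.92 α, so α = 0.4005.

α = 0.40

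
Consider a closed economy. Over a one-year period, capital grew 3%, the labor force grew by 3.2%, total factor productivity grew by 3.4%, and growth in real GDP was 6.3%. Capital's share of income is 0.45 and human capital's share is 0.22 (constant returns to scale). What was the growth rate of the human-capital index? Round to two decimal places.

2.25%

Labor's share = 1 − 0.45 − 0.22 = 0.33.
gY = gA + 0.45×3 + 0.33×3.2 + 0.22×g.
0.22×g = 6.3 − 3.4 − 2.406 = 0.494.
g = 0.494 / 0.22 = 2.2455%.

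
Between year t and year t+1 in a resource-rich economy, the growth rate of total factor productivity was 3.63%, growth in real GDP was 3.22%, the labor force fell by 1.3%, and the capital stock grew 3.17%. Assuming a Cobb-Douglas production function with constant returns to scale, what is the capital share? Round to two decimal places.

gY = gA + α·gK + (1−α)·gL, so gY − gA − gL = α(gK − gL).
3.22 − 3.63 + 1.3 = α × (3.17 − (-1.3)).
0.89 = 4.47 α, so α = 0.1991.

α = 0.20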